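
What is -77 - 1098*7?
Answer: -7763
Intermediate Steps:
-77 - 1098*7 = -77 - 122*63 = -77 - 7686 = -7763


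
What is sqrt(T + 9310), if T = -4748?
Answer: sqrt(4562) ≈ 67.543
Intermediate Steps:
sqrt(T + 9310) = sqrt(-4748 + 9310) = sqrt(4562)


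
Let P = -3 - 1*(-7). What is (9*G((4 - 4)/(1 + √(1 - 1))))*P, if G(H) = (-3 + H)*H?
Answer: 0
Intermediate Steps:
P = 4 (P = -3 + 7 = 4)
G(H) = H*(-3 + H)
(9*G((4 - 4)/(1 + √(1 - 1))))*P = (9*(((4 - 4)/(1 + √(1 - 1)))*(-3 + (4 - 4)/(1 + √(1 - 1)))))*4 = (9*((0/(1 + √0))*(-3 + 0/(1 + √0))))*4 = (9*((0/(1 + 0))*(-3 + 0/(1 + 0))))*4 = (9*((0/1)*(-3 + 0/1)))*4 = (9*((0*1)*(-3 + 0*1)))*4 = (9*(0*(-3 + 0)))*4 = (9*(0*(-3)))*4 = (9*0)*4 = 0*4 = 0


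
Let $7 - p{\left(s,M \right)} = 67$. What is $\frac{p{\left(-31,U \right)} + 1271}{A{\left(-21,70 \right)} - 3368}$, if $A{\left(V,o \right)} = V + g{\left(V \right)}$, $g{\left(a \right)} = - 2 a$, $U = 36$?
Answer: $- \frac{1211}{3347} \approx -0.36182$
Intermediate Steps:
$A{\left(V,o \right)} = - V$ ($A{\left(V,o \right)} = V - 2 V = - V$)
$p{\left(s,M \right)} = -60$ ($p{\left(s,M \right)} = 7 - 67 = -60$)
$\frac{p{\left(-31,U \right)} + 1271}{A{\left(-21,70 \right)} - 3368} = \frac{-60 + 1271}{\left(-1\right) \left(-21\right) - 3368} = \frac{1211}{21 - 3368} = \frac{1211}{-3347} = 1211 \left(- \frac{1}{3347}\right) = - \frac{1211}{3347}$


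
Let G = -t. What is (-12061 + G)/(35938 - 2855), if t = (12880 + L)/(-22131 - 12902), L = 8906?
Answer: -422511227/1158996739 ≈ -0.36455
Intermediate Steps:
t = -21786/35033 (t = (12880 + 8906)/(-22131 - 12902) = 21786/(-35033) = 21786*(-1/35033) = -21786/35033 ≈ -0.62187)
G = 21786/35033 (G = -1*(-21786/35033) = 21786/35033 ≈ 0.62187)
(-12061 + G)/(35938 - 2855) = (-12061 + 21786/35033)/(35938 - 2855) = -422511227/35033/33083 = -422511227/35033*1/33083 = -422511227/1158996739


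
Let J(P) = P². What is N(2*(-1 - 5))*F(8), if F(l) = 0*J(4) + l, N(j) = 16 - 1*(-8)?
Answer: 192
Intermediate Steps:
N(j) = 24 (N(j) = 16 + 8 = 24)
F(l) = l (F(l) = 0*4² + l = 0*16 + l = 0 + l = l)
N(2*(-1 - 5))*F(8) = 24*8 = 192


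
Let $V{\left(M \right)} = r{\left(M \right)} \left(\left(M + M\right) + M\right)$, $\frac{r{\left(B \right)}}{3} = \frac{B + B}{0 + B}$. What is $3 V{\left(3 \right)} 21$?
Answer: $3402$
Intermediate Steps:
$r{\left(B \right)} = 6$ ($r{\left(B \right)} = 3 \frac{B + B}{0 + B} = 3 \frac{2 B}{B} = 3 \cdot 2 = 6$)
$V{\left(M \right)} = 18 M$ ($V{\left(M \right)} = 6 \left(\left(M + M\right) + M\right) = 6 \left(2 M + M\right) = 6 \cdot 3 M = 18 M$)
$3 V{\left(3 \right)} 21 = 3 \cdot 18 \cdot 3 \cdot 21 = 3 \cdot 54 \cdot 21 = 162 \cdot 21 = 3402$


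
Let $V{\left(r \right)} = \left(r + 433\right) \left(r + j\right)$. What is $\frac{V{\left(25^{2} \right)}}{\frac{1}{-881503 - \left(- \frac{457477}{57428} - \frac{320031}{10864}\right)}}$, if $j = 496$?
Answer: $- \frac{11647214087729652815}{11141032} \approx -1.0454 \cdot 10^{12}$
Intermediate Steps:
$V{\left(r \right)} = \left(433 + r\right) \left(496 + r\right)$ ($V{\left(r \right)} = \left(r + 433\right) \left(r + 496\right) = \left(433 + r\right) \left(496 + r\right)$)
$\frac{V{\left(25^{2} \right)}}{\frac{1}{-881503 - \left(- \frac{457477}{57428} - \frac{320031}{10864}\right)}} = \frac{214768 + \left(25^{2}\right)^{2} + 929 \cdot 25^{2}}{\frac{1}{-881503 - \left(- \frac{457477}{57428} - \frac{320031}{10864}\right)}} = \frac{214768 + 625^{2} + 929 \cdot 625}{\frac{1}{-881503 - - \frac{833884657}{22282064}}} = \frac{214768 + 390625 + 580625}{\frac{1}{-881503 + \left(\frac{320031}{10864} + \frac{457477}{57428}\right)}} = \frac{1186018}{\frac{1}{-881503 + \frac{833884657}{22282064}}} = \frac{1186018}{\frac{1}{- \frac{19640872377535}{22282064}}} = \frac{1186018}{- \frac{22282064}{19640872377535}} = 1186018 \left(- \frac{19640872377535}{22282064}\right) = - \frac{11647214087729652815}{11141032}$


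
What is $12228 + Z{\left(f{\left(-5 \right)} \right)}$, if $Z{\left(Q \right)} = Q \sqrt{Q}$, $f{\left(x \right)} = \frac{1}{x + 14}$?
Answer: $\frac{330157}{27} \approx 12228.0$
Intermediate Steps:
$f{\left(x \right)} = \frac{1}{14 + x}$
$Z{\left(Q \right)} = Q^{\frac{3}{2}}$
$12228 + Z{\left(f{\left(-5 \right)} \right)} = 12228 + \left(\frac{1}{14 - 5}\right)^{\frac{3}{2}} = 12228 + \left(\frac{1}{9}\right)^{\frac{3}{2}} = 12228 + \frac{1}{27} = \frac{330157}{27}$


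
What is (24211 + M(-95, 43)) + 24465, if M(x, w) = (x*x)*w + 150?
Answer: 436901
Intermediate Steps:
M(x, w) = 150 + w*x² (M(x, w) = x²*w + 150 = w*x² + 150 = 150 + w*x²)
(24211 + M(-95, 43)) + 24465 = (24211 + (150 + 43*(-95)²)) + 24465 = (24211 + (150 + 43*9025)) + 24465 = (24211 + (150 + 388075)) + 24465 = (24211 + 388225) + 24465 = 412436 + 24465 = 436901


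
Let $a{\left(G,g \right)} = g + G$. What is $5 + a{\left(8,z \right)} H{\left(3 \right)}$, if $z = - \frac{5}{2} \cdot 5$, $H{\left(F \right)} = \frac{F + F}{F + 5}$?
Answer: $\frac{13}{8} \approx 1.625$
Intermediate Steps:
$H{\left(F \right)} = \frac{2 F}{5 + F}$
$z = - \frac{25}{2}$ ($z = \left(-5\right) \frac{1}{2} \cdot 5 = \left(- \frac{5}{2}\right) 5 = - \frac{25}{2} \approx -12.5$)
$a{\left(G,g \right)} = G + g$
$5 + a{\left(8,z \right)} H{\left(3 \right)} = 5 + \left(8 - \frac{25}{2}\right) 2 \cdot 3 \frac{1}{5 + 3} = 5 - \frac{9 \cdot 2 \cdot 3 \cdot \frac{1}{8}}{2} = 5 - \frac{27}{8} = \frac{13}{8}$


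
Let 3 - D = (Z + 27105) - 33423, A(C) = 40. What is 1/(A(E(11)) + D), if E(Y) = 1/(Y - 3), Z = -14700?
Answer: 1/21061 ≈ 4.7481e-5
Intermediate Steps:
E(Y) = 1/(-3 + Y)
D = 21021 (D = 3 - ((-14700 + 27105) - 33423) = 3 - (12405 - 33423) = 3 - 1*(-21018) = 3 + 21018 = 21021)
1/(A(E(11)) + D) = 1/(40 + 21021) = 1/21061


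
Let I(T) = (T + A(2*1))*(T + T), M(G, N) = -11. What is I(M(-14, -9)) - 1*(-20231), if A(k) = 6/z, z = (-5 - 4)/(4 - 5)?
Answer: 61375/3 ≈ 20458.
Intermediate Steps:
z = 9 (z = -9/(-1) = -9*(-1) = 9)
A(k) = ⅔ (A(k) = 6/9 = 6*(⅑) = ⅔)
I(T) = 2*T*(⅔ + T) (I(T) = (T + ⅔)*(T + T) = (⅔ + T)*(2*T) = 2*T*(⅔ + T))
I(M(-14, -9)) - 1*(-20231) = (⅔)*(-11)*(2 + 3*(-11)) - 1*(-20231) = (⅔)*(-11)*(2 - 33) + 20231 = (⅔)*(-11)*(-31) + 20231 = 682/3 + 20231 = 61375/3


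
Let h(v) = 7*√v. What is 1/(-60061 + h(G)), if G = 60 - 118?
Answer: -60061/3607326563 - 7*I*√58/3607326563 ≈ -1.665e-5 - 1.4778e-8*I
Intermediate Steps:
G = -58
1/(-60061 + h(G)) = 1/(-60061 + 7*√(-58)) = 1/(-60061 + 7*(I*√58)) = 1/(-60061 + 7*I*√58)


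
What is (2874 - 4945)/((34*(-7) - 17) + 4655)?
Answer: -2071/4400 ≈ -0.47068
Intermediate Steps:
(2874 - 4945)/((34*(-7) - 17) + 4655) = -2071/((-238 - 17) + 4655) = -2071/(-255 + 4655) = -2071/4400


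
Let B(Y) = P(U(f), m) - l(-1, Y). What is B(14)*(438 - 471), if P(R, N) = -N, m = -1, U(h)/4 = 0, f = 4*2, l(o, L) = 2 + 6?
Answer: 231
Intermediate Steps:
l(o, L) = 8
f = 8
U(h) = 0 (U(h) = 4*0 = 0)
B(Y) = -7 (B(Y) = -1*(-1) - 1*8 = 1 - 8 = -7)
B(14)*(438 - 471) = -7*(438 - 471) = -7*(-33) = 231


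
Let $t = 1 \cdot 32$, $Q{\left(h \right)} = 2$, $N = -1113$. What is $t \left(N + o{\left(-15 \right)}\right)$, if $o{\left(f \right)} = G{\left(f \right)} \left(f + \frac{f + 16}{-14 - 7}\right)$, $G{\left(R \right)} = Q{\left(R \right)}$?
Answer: $- \frac{768160}{21} \approx -36579.0$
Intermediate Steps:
$G{\left(R \right)} = 2$
$o{\left(f \right)} = - \frac{32}{21} + \frac{40 f}{21}$ ($o{\left(f \right)} = 2 \left(f + \frac{f + 16}{-14 - 7}\right) = 2 \left(f + \frac{16 + f}{-21}\right) = 2 \left(f + \left(16 + f\right) \left(- \frac{1}{21}\right)\right) = 2 \left(f - \left(\frac{16}{21} + \frac{f}{21}\right)\right) = 2 \left(- \frac{16}{21} + \frac{20 f}{21}\right) = - \frac{32}{21} + \frac{40 f}{21}$)
$t = 32$
$t \left(N + o{\left(-15 \right)}\right) = 32 \left(-1113 + \left(- \frac{32}{21} + \frac{40}{21} \left(-15\right)\right)\right) = 32 \left(-1113 - \frac{632}{21}\right) = 32 \left(- \frac{24005}{21}\right) = - \frac{768160}{21}$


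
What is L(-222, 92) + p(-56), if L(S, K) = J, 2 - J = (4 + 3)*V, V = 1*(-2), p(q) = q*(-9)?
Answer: 520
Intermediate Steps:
p(q) = -9*q
V = -2
J = 16 (J = 2 - (4 + 3)*(-2) = 2 - 7*(-2) = 2 - 1*(-14) = 2 + 14 = 16)
L(S, K) = 16
L(-222, 92) + p(-56) = 16 - 9*(-56) = 16 + 504 = 520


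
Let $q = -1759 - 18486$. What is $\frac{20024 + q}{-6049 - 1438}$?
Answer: $\frac{221}{7487} \approx 0.029518$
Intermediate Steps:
$q = -20245$ ($q = -1759 - 18486 = -20245$)
$\frac{20024 + q}{-6049 - 1438} = \frac{20024 - 20245}{-6049 - 1438} = - \frac{221}{-7487} = \left(-221\right) \left(- \frac{1}{7487}\right) = \frac{221}{7487}$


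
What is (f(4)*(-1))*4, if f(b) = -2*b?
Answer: 32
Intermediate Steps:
(f(4)*(-1))*4 = (-2*4*(-1))*4 = -8*(-1)*4 = 8*4 = 32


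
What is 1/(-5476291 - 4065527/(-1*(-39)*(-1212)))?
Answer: -47268/258849257461 ≈ -1.8261e-7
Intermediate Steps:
1/(-5476291 - 4065527/(-1*(-39)*(-1212))) = 1/(-5476291 - 4065527/(39*(-1212))) = 1/(-5476291 - 4065527/(-47268)) = 1/(-5476291 - 4065527*(-1/47268)) = 1/(-5476291 + 4065527/47268) = 1/(-258849257461/47268) = -47268/258849257461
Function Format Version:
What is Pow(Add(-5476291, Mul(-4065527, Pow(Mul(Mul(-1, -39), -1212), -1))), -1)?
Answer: Rational(-47268, 258849257461) ≈ -1.8261e-7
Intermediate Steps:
Pow(Add(-5476291, Mul(-4065527, Pow(Mul(Mul(-1, -39), -1212), -1))), -1) = Pow(Add(-5476291, Mul(-4065527, Pow(Mul(39, -1212), -1))), -1) = Pow(Add(-5476291, Mul(-4065527, Pow(-47268, -1))), -1) = Pow(Add(-5476291, Mul(-4065527, Rational(-1, 47268))), -1) = Pow(Add(-5476291, Rational(4065527, 47268)), -1) = Pow(Rational(-258849257461, 47268), -1) = Rational(-47268, 258849257461)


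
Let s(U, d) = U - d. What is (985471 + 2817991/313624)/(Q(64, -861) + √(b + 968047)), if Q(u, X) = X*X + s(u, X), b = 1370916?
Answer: 114703050517557085/86391931096137036 - 309070174895*√2338963/172783862192274072 ≈ 1.3250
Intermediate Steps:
Q(u, X) = u + X² - X (Q(u, X) = X*X + (u - X) = X² + (u - X) = u + X² - X)
(985471 + 2817991/313624)/(Q(64, -861) + √(b + 968047)) = (985471 + 2817991/313624)/((64 + (-861)² - 1*(-861)) + √(1370916 + 968047)) = (985471 + 2817991*(1/313624))/((64 + 741321 + 861) + √2338963) = (985471 + 2817991/313624)/(742246 + √2338963) = 309070174895/(313624*(742246 + √2338963))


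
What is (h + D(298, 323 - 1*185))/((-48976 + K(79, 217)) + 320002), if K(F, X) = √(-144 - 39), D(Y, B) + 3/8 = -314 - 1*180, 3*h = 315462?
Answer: 37820639367/97940123812 - 837277*I*√183/587640742872 ≈ 0.38616 - 1.9274e-5*I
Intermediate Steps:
h = 105154 (h = (⅓)*315462 = 105154)
D(Y, B) = -3955/8 (D(Y, B) = -3/8 + (-314 - 1*180) = -3/8 + (-314 - 180) = -3/8 - 494 = -3955/8)
K(F, X) = I*√183 (K(F, X) = √(-183) = I*√183)
(h + D(298, 323 - 1*185))/((-48976 + K(79, 217)) + 320002) = (105154 - 3955/8)/((-48976 + I*√183) + 320002) = 837277/(8*(271026 + I*√183))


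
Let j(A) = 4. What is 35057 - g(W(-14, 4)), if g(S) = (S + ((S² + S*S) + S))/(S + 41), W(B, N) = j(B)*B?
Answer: 106403/3 ≈ 35468.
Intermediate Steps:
W(B, N) = 4*B
g(S) = (2*S + 2*S²)/(41 + S) (g(S) = (S + ((S² + S²) + S))/(41 + S) = (S + (2*S² + S))/(41 + S) = (S + (S + 2*S²))/(41 + S) = (2*S + 2*S²)/(41 + S))
35057 - g(W(-14, 4)) = 35057 - 2*4*(-14)*(1 + 4*(-14))/(41 + 4*(-14)) = 35057 - 2*(-56)*(1 - 56)/(41 - 56) = 35057 - 2*(-56)*(-55)/(-15) = 35057 - 2*(-56)*(-1)*(-55)/15 = 35057 - 1*(-1232/3) = 35057 + 1232/3 = 106403/3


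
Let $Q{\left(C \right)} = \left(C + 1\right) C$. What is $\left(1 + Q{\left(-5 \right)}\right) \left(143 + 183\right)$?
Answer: $6846$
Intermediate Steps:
$Q{\left(C \right)} = C \left(1 + C\right)$ ($Q{\left(C \right)} = \left(1 + C\right) C = C \left(1 + C\right)$)
$\left(1 + Q{\left(-5 \right)}\right) \left(143 + 183\right) = \left(1 - 5 \left(1 - 5\right)\right) \left(143 + 183\right) = \left(1 - -20\right) 326 = \left(1 + 20\right) 326 = 21 \cdot 326 = 6846$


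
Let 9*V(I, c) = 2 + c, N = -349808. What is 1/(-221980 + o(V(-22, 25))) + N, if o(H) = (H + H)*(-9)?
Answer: -77669269473/222034 ≈ -3.4981e+5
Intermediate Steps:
V(I, c) = 2/9 + c/9 (V(I, c) = (2 + c)/9 = 2/9 + c/9)
o(H) = -18*H (o(H) = (2*H)*(-9) = -18*H)
1/(-221980 + o(V(-22, 25))) + N = 1/(-221980 - 18*(2/9 + (1/9)*25)) - 349808 = 1/(-221980 - 18*(2/9 + 25/9)) - 349808 = 1/(-221980 - 18*3) - 349808 = 1/(-221980 - 54) - 349808 = 1/(-222034) - 349808 = -1/222034 - 349808 = -77669269473/222034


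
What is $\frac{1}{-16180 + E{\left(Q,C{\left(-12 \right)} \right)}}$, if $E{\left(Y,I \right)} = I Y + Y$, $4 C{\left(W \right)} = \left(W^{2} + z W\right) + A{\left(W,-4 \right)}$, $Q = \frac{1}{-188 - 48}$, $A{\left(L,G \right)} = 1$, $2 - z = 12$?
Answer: $- \frac{944}{15274189} \approx -6.1804 \cdot 10^{-5}$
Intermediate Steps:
$z = -10$ ($z = 2 - 12 = -10$)
$Q = - \frac{1}{236}$ ($Q = \frac{1}{-236} = - \frac{1}{236} \approx -0.0042373$)
$C{\left(W \right)} = \frac{1}{4} - \frac{5 W}{2} + \frac{W^{2}}{4}$ ($C{\left(W \right)} = \frac{\left(W^{2} - 10 W\right) + 1}{4} = \frac{1 + W^{2} - 10 W}{4} = \frac{1}{4} - \frac{5 W}{2} + \frac{W^{2}}{4}$)
$E{\left(Y,I \right)} = Y + I Y$
$\frac{1}{-16180 + E{\left(Q,C{\left(-12 \right)} \right)}} = \frac{1}{-16180 - \frac{1 + \left(\frac{1}{4} - -30 + \frac{\left(-12\right)^{2}}{4}\right)}{236}} = \frac{1}{-16180 - \frac{1 + \left(\frac{1}{4} + 30 + \frac{1}{4} \cdot 144\right)}{236}} = \frac{1}{-16180 - \frac{1 + \left(\frac{1}{4} + 30 + 36\right)}{236}} = \frac{1}{-16180 - \frac{1 + \frac{265}{4}}{236}} = \frac{1}{-16180 - \frac{269}{944}} = \frac{1}{- \frac{15274189}{944}} = - \frac{944}{15274189}$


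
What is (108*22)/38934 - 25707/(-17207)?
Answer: 19291855/12406247 ≈ 1.5550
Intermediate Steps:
(108*22)/38934 - 25707/(-17207) = 2376*(1/38934) - 25707*(-1/17207) = 44/721 + 25707/17207 = 19291855/12406247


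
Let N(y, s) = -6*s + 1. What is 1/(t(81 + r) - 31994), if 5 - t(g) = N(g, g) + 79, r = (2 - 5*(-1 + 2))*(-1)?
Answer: -1/31565 ≈ -3.1681e-5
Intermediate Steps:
r = 3 (r = (2 - 5*1)*(-1) = (2 - 5)*(-1) = -3*(-1) = 3)
N(y, s) = 1 - 6*s
t(g) = -75 + 6*g (t(g) = 5 - ((1 - 6*g) + 79) = 5 - (80 - 6*g) = 5 + (-80 + 6*g) = -75 + 6*g)
1/(t(81 + r) - 31994) = 1/((-75 + 6*(81 + 3)) - 31994) = 1/((-75 + 6*84) - 31994) = 1/((-75 + 504) - 31994) = 1/(429 - 31994) = 1/(-31565) = -1/31565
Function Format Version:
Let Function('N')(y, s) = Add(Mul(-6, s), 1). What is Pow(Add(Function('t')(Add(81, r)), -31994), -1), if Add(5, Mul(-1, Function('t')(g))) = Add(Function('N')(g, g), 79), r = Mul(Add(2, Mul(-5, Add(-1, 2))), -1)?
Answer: Rational(-1, 31565) ≈ -3.1681e-5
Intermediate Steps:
r = 3 (r = Mul(Add(2, Mul(-5, 1)), -1) = Mul(Add(2, -5), -1) = Mul(-3, -1) = 3)
Function('N')(y, s) = Add(1, Mul(-6, s))
Function('t')(g) = Add(-75, Mul(6, g)) (Function('t')(g) = Add(5, Mul(-1, Add(Add(1, Mul(-6, g)), 79))) = Add(5, Mul(-1, Add(80, Mul(-6, g)))) = Add(5, Add(-80, Mul(6, g))) = Add(-75, Mul(6, g)))
Pow(Add(Function('t')(Add(81, r)), -31994), -1) = Pow(Add(Add(-75, Mul(6, Add(81, 3))), -31994), -1) = Pow(Add(Add(-75, Mul(6, 84)), -31994), -1) = Pow(Add(Add(-75, 504), -31994), -1) = Pow(Add(429, -31994), -1) = Pow(-31565, -1) = Rational(-1, 31565)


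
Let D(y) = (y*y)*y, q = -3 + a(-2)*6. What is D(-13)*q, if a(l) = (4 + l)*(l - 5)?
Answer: 191139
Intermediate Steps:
a(l) = (-5 + l)*(4 + l) (a(l) = (4 + l)*(-5 + l) = (-5 + l)*(4 + l))
q = -87 (q = -3 + (-20 + (-2)² - 1*(-2))*6 = -3 + (-20 + 4 + 2)*6 = -3 - 14*6 = -3 - 84 = -87)
D(y) = y³ (D(y) = y²*y = y³)
D(-13)*q = (-13)³*(-87) = -2197*(-87) = 191139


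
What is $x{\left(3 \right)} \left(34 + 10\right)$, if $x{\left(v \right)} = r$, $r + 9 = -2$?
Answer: $-484$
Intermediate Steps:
$r = -11$ ($r = -9 - 2 = -11$)
$x{\left(v \right)} = -11$
$x{\left(3 \right)} \left(34 + 10\right) = - 11 \left(34 + 10\right) = \left(-11\right) 44 = -484$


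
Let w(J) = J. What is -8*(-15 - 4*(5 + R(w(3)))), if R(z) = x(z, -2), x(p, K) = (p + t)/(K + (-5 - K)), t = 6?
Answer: 1112/5 ≈ 222.40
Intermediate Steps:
x(p, K) = -6/5 - p/5 (x(p, K) = (p + 6)/(K + (-5 - K)) = (6 + p)/(-5) = (6 + p)*(-1/5) = -6/5 - p/5)
R(z) = -6/5 - z/5
-8*(-15 - 4*(5 + R(w(3)))) = -8*(-15 - 4*(5 + (-6/5 - 1/5*3))) = -8*(-15 - 4*(5 + (-6/5 - 3/5))) = -8*(-15 - 4*(5 - 9/5)) = -8*(-15 - 4*16/5) = -8*(-15 - 64/5) = -8*(-139/5) = 1112/5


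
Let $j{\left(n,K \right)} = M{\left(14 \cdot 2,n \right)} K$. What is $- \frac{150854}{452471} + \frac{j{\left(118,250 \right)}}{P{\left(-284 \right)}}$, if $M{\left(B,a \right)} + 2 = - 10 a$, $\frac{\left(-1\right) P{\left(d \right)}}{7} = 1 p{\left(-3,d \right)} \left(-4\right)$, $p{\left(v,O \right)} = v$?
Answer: $\frac{11141042397}{3167297} \approx 3517.5$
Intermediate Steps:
$P{\left(d \right)} = -84$ ($P{\left(d \right)} = - 7 \cdot 1 \left(-3\right) \left(-4\right) = - 7 \left(\left(-3\right) \left(-4\right)\right) = \left(-7\right) 12 = -84$)
$M{\left(B,a \right)} = -2 - 10 a$
$j{\left(n,K \right)} = K \left(-2 - 10 n\right)$ ($j{\left(n,K \right)} = \left(-2 - 10 n\right) K = K \left(-2 - 10 n\right)$)
$- \frac{150854}{452471} + \frac{j{\left(118,250 \right)}}{P{\left(-284 \right)}} = - \frac{150854}{452471} + \frac{\left(-2\right) 250 \left(1 + 5 \cdot 118\right)}{-84} = \left(-150854\right) \frac{1}{452471} + \left(-2\right) 250 \left(1 + 590\right) \left(- \frac{1}{84}\right) = - \frac{150854}{452471} + \left(-2\right) 250 \cdot 591 \left(- \frac{1}{84}\right) = - \frac{150854}{452471} - - \frac{24625}{7} = - \frac{150854}{452471} + \frac{24625}{7} = \frac{11141042397}{3167297}$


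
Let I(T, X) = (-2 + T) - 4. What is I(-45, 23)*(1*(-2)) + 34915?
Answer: 35017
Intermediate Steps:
I(T, X) = -6 + T
I(-45, 23)*(1*(-2)) + 34915 = (-6 - 45)*(1*(-2)) + 34915 = -51*(-2) + 34915 = 102 + 34915 = 35017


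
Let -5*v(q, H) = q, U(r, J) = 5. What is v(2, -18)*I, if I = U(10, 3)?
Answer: -2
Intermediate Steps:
I = 5
v(q, H) = -q/5
v(2, -18)*I = -⅕*2*5 = -⅖*5 = -2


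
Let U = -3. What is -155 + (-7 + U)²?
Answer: -55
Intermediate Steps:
-155 + (-7 + U)² = -155 + (-7 - 3)² = -155 + (-10)² = -155 + 100 = -55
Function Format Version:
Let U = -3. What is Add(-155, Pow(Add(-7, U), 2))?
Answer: -55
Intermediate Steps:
Add(-155, Pow(Add(-7, U), 2)) = Add(-155, Pow(Add(-7, -3), 2)) = Add(-155, Pow(-10, 2)) = Add(-155, 100) = -55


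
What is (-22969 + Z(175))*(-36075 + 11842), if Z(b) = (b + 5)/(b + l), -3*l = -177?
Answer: 7235658771/13 ≈ 5.5659e+8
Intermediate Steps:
l = 59 (l = -⅓*(-177) = 59)
Z(b) = (5 + b)/(59 + b) (Z(b) = (b + 5)/(b + 59) = (5 + b)/(59 + b))
(-22969 + Z(175))*(-36075 + 11842) = (-22969 + (5 + 175)/(59 + 175))*(-36075 + 11842) = (-22969 + 180/234)*(-24233) = (-22969 + (1/234)*180)*(-24233) = (-22969 + 10/13)*(-24233) = -298587/13*(-24233) = 7235658771/13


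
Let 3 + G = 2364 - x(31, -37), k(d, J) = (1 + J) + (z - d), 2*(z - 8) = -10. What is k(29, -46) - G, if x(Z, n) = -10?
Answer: -2442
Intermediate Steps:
z = 3 (z = 8 + (½)*(-10) = 8 - 5 = 3)
k(d, J) = 4 + J - d (k(d, J) = (1 + J) + (3 - d) = 4 + J - d)
G = 2371 (G = -3 + (2364 - 1*(-10)) = -3 + (2364 + 10) = -3 + 2374 = 2371)
k(29, -46) - G = (4 - 46 - 1*29) - 1*2371 = (4 - 46 - 29) - 2371 = -71 - 2371 = -2442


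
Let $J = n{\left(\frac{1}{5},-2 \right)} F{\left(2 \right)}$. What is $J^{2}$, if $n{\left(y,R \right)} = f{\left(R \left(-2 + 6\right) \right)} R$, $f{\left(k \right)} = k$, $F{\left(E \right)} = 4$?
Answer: $4096$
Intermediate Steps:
$n{\left(y,R \right)} = 4 R^{2}$ ($n{\left(y,R \right)} = R \left(-2 + 6\right) R = R 4 R = 4 R R = 4 R^{2}$)
$J = 64$ ($J = 4 \left(-2\right)^{2} \cdot 4 = 4 \cdot 4 \cdot 4 = 16 \cdot 4 = 64$)
$J^{2} = 64^{2} = 4096$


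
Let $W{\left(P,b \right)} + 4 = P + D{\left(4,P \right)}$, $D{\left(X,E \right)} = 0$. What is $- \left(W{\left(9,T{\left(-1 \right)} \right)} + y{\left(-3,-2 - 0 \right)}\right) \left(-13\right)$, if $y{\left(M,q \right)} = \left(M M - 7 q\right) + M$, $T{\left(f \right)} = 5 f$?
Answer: $325$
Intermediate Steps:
$y{\left(M,q \right)} = M + M^{2} - 7 q$ ($y{\left(M,q \right)} = \left(M^{2} - 7 q\right) + M = M + M^{2} - 7 q$)
$W{\left(P,b \right)} = -4 + P$ ($W{\left(P,b \right)} = -4 + \left(P + 0\right) = -4 + P$)
$- \left(W{\left(9,T{\left(-1 \right)} \right)} + y{\left(-3,-2 - 0 \right)}\right) \left(-13\right) = - \left(\left(-4 + 9\right) - \left(3 - 9 + 7 \left(-2 - 0\right)\right)\right) \left(-13\right) = - \left(5 - \left(-6 + 7 \left(-2 + 0\right)\right)\right) \left(-13\right) = - \left(5 - -20\right) \left(-13\right) = - \left(5 + \left(-3 + 9 + 14\right)\right) \left(-13\right) = - \left(5 + 20\right) \left(-13\right) = - 25 \left(-13\right) = \left(-1\right) \left(-325\right) = 325$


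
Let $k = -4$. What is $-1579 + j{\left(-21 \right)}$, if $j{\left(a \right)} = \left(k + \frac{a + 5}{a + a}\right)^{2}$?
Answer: $- \frac{690563}{441} \approx -1565.9$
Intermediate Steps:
$j{\left(a \right)} = \left(-4 + \frac{5 + a}{2 a}\right)^{2}$ ($j{\left(a \right)} = \left(-4 + \frac{a + 5}{a + a}\right)^{2} = \left(-4 + \frac{5 + a}{2 a}\right)^{2}$)
$-1579 + j{\left(-21 \right)} = -1579 + \frac{\left(5 - -147\right)^{2}}{4 \cdot 441} = -1579 + \frac{1}{4} \cdot \frac{1}{441} \left(5 + 147\right)^{2} = -1579 + \frac{1}{4} \cdot \frac{1}{441} \cdot 152^{2} = -1579 + \frac{1}{4} \cdot \frac{1}{441} \cdot 23104 = -1579 + \frac{5776}{441} = - \frac{690563}{441}$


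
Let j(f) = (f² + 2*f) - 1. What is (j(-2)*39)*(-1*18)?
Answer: 702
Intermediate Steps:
j(f) = -1 + f² + 2*f
(j(-2)*39)*(-1*18) = ((-1 + (-2)² + 2*(-2))*39)*(-1*18) = ((-1 + 4 - 4)*39)*(-18) = -1*39*(-18) = -39*(-18) = 702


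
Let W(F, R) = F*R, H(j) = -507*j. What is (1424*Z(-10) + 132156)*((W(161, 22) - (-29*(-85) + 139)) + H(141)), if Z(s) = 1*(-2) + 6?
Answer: -9725320748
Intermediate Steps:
Z(s) = 4 (Z(s) = -2 + 6 = 4)
(1424*Z(-10) + 132156)*((W(161, 22) - (-29*(-85) + 139)) + H(141)) = (1424*4 + 132156)*((161*22 - (-29*(-85) + 139)) - 507*141) = (5696 + 132156)*((3542 - (2465 + 139)) - 71487) = 137852*((3542 - 1*2604) - 71487) = 137852*((3542 - 2604) - 71487) = 137852*(938 - 71487) = 137852*(-70549) = -9725320748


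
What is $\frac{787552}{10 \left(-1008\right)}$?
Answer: $- \frac{24611}{315} \approx -78.13$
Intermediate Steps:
$\frac{787552}{10 \left(-1008\right)} = \frac{787552}{-10080} = 787552 \left(- \frac{1}{10080}\right) = - \frac{24611}{315}$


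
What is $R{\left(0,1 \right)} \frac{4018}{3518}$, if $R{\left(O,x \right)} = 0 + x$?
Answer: $\frac{2009}{1759} \approx 1.1421$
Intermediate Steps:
$R{\left(O,x \right)} = x$
$R{\left(0,1 \right)} \frac{4018}{3518} = 1 \cdot \frac{4018}{3518} = 1 \cdot 4018 \cdot \frac{1}{3518} = 1 \cdot \frac{2009}{1759} = \frac{2009}{1759}$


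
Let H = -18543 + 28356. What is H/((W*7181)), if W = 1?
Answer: 9813/7181 ≈ 1.3665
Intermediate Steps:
H = 9813
H/((W*7181)) = 9813/((1*7181)) = 9813/7181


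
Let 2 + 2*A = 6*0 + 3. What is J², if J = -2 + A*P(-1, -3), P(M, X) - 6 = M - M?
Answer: 1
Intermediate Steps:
P(M, X) = 6 (P(M, X) = 6 + (M - M) = 6 + 0 = 6)
A = ½ (A = -1 + (6*0 + 3)/2 = -1 + (0 + 3)/2 = -1 + (½)*3 = -1 + 3/2 = ½ ≈ 0.50000)
J = 1 (J = -2 + (½)*6 = -2 + 3 = 1)
J² = 1² = 1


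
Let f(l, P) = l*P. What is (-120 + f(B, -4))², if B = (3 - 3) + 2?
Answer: 16384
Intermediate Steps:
B = 2 (B = 0 + 2 = 2)
f(l, P) = P*l
(-120 + f(B, -4))² = (-120 - 4*2)² = (-120 - 8)² = (-128)² = 16384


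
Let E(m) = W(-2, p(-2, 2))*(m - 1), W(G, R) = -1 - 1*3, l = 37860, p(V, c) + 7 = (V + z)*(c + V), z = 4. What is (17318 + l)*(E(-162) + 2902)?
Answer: 196102612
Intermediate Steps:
p(V, c) = -7 + (4 + V)*(V + c) (p(V, c) = -7 + (V + 4)*(c + V) = -7 + (4 + V)*(V + c))
W(G, R) = -4 (W(G, R) = -1 - 3 = -4)
E(m) = 4 - 4*m (E(m) = -4*(m - 1) = -4*(-1 + m) = 4 - 4*m)
(17318 + l)*(E(-162) + 2902) = (17318 + 37860)*((4 - 4*(-162)) + 2902) = 55178*((4 + 648) + 2902) = 55178*(652 + 2902) = 55178*3554 = 196102612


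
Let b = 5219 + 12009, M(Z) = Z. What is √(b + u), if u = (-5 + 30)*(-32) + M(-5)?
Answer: √16423 ≈ 128.15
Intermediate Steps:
u = -805 (u = (-5 + 30)*(-32) - 5 = 25*(-32) - 5 = -800 - 5 = -805)
b = 17228
√(b + u) = √(17228 - 805) = √16423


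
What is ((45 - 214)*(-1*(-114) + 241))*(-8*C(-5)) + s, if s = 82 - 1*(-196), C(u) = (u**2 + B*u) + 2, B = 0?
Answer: 12959198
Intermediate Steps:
C(u) = 2 + u**2 (C(u) = (u**2 + 0*u) + 2 = (u**2 + 0) + 2 = u**2 + 2 = 2 + u**2)
s = 278 (s = 82 + 196 = 278)
((45 - 214)*(-1*(-114) + 241))*(-8*C(-5)) + s = ((45 - 214)*(-1*(-114) + 241))*(-8*(2 + (-5)**2)) + 278 = (-169*(114 + 241))*(-8*(2 + 25)) + 278 = (-169*355)*(-8*27) + 278 = -59995*(-216) + 278 = 12958920 + 278 = 12959198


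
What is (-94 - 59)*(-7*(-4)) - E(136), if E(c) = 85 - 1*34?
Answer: -4335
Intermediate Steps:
E(c) = 51 (E(c) = 85 - 34 = 51)
(-94 - 59)*(-7*(-4)) - E(136) = (-94 - 59)*(-7*(-4)) - 1*51 = -153*28 - 51 = -4284 - 51 = -4335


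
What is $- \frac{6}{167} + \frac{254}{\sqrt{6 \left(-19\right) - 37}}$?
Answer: $- \frac{6}{167} - \frac{254 i \sqrt{151}}{151} \approx -0.035928 - 20.67 i$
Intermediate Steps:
$- \frac{6}{167} + \frac{254}{\sqrt{6 \left(-19\right) - 37}} = \left(-6\right) \frac{1}{167} + \frac{254}{\sqrt{-114 - 37}} = - \frac{6}{167} + \frac{254}{\sqrt{-151}} = - \frac{6}{167} + \frac{254}{i \sqrt{151}} = - \frac{6}{167} + 254 \left(- \frac{i \sqrt{151}}{151}\right) = - \frac{6}{167} - \frac{254 i \sqrt{151}}{151}$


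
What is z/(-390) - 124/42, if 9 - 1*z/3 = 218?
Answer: -3671/2730 ≈ -1.3447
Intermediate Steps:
z = -627 (z = 27 - 3*218 = 27 - 654 = -627)
z/(-390) - 124/42 = -627/(-390) - 124/42 = -627*(-1/390) - 124*1/42 = 209/130 - 62/21 = -3671/2730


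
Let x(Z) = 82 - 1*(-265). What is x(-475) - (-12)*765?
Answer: 9527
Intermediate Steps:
x(Z) = 347 (x(Z) = 82 + 265 = 347)
x(-475) - (-12)*765 = 347 - (-12)*765 = 347 - 1*(-9180) = 347 + 9180 = 9527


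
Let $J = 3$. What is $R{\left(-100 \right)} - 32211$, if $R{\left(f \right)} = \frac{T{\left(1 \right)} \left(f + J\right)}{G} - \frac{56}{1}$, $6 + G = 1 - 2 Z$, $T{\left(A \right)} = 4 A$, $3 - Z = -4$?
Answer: $- \frac{612685}{19} \approx -32247.0$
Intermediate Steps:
$Z = 7$ ($Z = 3 - -4 = 3 + 4 = 7$)
$G = -19$ ($G = -6 + \left(1 - 14\right) = -6 - 13 = -19$)
$R{\left(f \right)} = - \frac{1076}{19} - \frac{4 f}{19}$ ($R{\left(f \right)} = \frac{4 \cdot 1 \left(f + 3\right)}{-19} - \frac{56}{1} = 4 \left(3 + f\right) \left(- \frac{1}{19}\right) - 56 = \left(12 + 4 f\right) \left(- \frac{1}{19}\right) - 56 = \left(- \frac{12}{19} - \frac{4 f}{19}\right) - 56 = - \frac{1076}{19} - \frac{4 f}{19}$)
$R{\left(-100 \right)} - 32211 = \left(- \frac{1076}{19} - - \frac{400}{19}\right) - 32211 = \left(- \frac{1076}{19} + \frac{400}{19}\right) - 32211 = - \frac{676}{19} - 32211 = - \frac{612685}{19}$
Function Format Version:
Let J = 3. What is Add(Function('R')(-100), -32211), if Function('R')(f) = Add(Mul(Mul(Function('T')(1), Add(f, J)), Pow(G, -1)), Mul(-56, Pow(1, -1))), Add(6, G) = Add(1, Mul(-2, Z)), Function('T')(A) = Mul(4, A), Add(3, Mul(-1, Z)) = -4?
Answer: Rational(-612685, 19) ≈ -32247.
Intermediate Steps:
Z = 7 (Z = Add(3, Mul(-1, -4)) = Add(3, 4) = 7)
G = -19 (G = Add(-6, Add(1, Mul(-2, 7))) = Add(-6, Add(1, -14)) = Add(-6, -13) = -19)
Function('R')(f) = Add(Rational(-1076, 19), Mul(Rational(-4, 19), f)) (Function('R')(f) = Add(Mul(Mul(Mul(4, 1), Add(f, 3)), Pow(-19, -1)), Mul(-56, Pow(1, -1))) = Add(Mul(Mul(4, Add(3, f)), Rational(-1, 19)), Mul(-56, 1)) = Add(Mul(Add(12, Mul(4, f)), Rational(-1, 19)), -56) = Add(Add(Rational(-12, 19), Mul(Rational(-4, 19), f)), -56) = Add(Rational(-1076, 19), Mul(Rational(-4, 19), f)))
Add(Function('R')(-100), -32211) = Add(Add(Rational(-1076, 19), Mul(Rational(-4, 19), -100)), -32211) = Add(Add(Rational(-1076, 19), Rational(400, 19)), -32211) = Add(Rational(-676, 19), -32211) = Rational(-612685, 19)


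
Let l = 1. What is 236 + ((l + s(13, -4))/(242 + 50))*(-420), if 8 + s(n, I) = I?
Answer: 18383/73 ≈ 251.82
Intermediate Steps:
s(n, I) = -8 + I
236 + ((l + s(13, -4))/(242 + 50))*(-420) = 236 + ((1 + (-8 - 4))/(242 + 50))*(-420) = 236 + ((1 - 12)/292)*(-420) = 236 - 11*1/292*(-420) = 236 - 11/292*(-420) = 236 + 1155/73 = 18383/73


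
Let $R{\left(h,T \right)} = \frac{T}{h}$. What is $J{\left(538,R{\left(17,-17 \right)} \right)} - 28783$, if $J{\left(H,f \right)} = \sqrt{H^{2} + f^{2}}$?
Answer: $-28783 + \sqrt{289445} \approx -28245.0$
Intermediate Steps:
$J{\left(538,R{\left(17,-17 \right)} \right)} - 28783 = \sqrt{538^{2} + \left(- \frac{17}{17}\right)^{2}} - 28783 = \sqrt{289444 + \left(\left(-17\right) \frac{1}{17}\right)^{2}} - 28783 = \sqrt{289444 + \left(-1\right)^{2}} - 28783 = \sqrt{289444 + 1} - 28783 = \sqrt{289445} - 28783 = -28783 + \sqrt{289445}$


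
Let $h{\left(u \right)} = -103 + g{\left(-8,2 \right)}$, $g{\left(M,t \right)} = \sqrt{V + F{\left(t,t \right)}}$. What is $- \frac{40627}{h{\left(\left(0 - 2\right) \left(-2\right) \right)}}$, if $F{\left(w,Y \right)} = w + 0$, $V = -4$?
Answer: $\frac{4184581}{10611} + \frac{40627 i \sqrt{2}}{10611} \approx 394.36 + 5.4147 i$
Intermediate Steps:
$F{\left(w,Y \right)} = w$
$g{\left(M,t \right)} = \sqrt{-4 + t}$
$h{\left(u \right)} = -103 + i \sqrt{2}$ ($h{\left(u \right)} = -103 + \sqrt{-4 + 2} = -103 + \sqrt{-2} = -103 + i \sqrt{2}$)
$- \frac{40627}{h{\left(\left(0 - 2\right) \left(-2\right) \right)}} = - \frac{40627}{-103 + i \sqrt{2}}$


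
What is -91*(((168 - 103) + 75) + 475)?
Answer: -55965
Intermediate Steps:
-91*(((168 - 103) + 75) + 475) = -91*((65 + 75) + 475) = -91*(140 + 475) = -91*615 = -55965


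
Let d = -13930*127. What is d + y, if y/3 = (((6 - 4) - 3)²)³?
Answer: -1769107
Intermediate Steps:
d = -1769110
y = 3 (y = 3*(((6 - 4) - 3)²)³ = 3*((2 - 3)²)³ = 3*((-1)²)³ = 3*1³ = 3*1 = 3)
d + y = -1769110 + 3 = -1769107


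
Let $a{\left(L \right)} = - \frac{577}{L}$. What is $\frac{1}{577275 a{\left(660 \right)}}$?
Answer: $- \frac{44}{22205845} \approx -1.9815 \cdot 10^{-6}$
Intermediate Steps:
$\frac{1}{577275 a{\left(660 \right)}} = \frac{1}{577275 \left(- \frac{577}{660}\right)} = \frac{1}{577275} \left(- \frac{660}{577}\right) = - \frac{44}{22205845}$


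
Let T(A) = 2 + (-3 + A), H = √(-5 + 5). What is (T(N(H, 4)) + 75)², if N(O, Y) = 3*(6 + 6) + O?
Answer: 12100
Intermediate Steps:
H = 0 (H = √0 = 0)
N(O, Y) = 36 + O (N(O, Y) = 3*12 + O = 36 + O)
T(A) = -1 + A
(T(N(H, 4)) + 75)² = ((-1 + (36 + 0)) + 75)² = ((-1 + 36) + 75)² = (35 + 75)² = 110² = 12100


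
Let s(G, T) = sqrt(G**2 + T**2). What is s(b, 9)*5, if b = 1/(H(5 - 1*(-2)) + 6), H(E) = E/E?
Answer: 5*sqrt(3970)/7 ≈ 45.006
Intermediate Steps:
H(E) = 1
b = 1/7 (b = 1/(1 + 6) = 1/7 ≈ 0.14286)
s(b, 9)*5 = sqrt((1/7)**2 + 9**2)*5 = sqrt(1/49 + 81)*5 = sqrt(3970/49)*5 = (sqrt(3970)/7)*5 = 5*sqrt(3970)/7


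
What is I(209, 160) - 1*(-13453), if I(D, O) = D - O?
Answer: 13502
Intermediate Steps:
I(209, 160) - 1*(-13453) = (209 - 1*160) - 1*(-13453) = (209 - 160) + 13453 = 49 + 13453 = 13502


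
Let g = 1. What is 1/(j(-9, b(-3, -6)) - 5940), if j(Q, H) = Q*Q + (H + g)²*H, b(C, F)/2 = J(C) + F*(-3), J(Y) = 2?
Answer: 1/61381 ≈ 1.6292e-5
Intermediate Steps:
b(C, F) = 4 - 6*F (b(C, F) = 2*(2 + F*(-3)) = 2*(2 - 3*F) = 4 - 6*F)
j(Q, H) = Q² + H*(1 + H)² (j(Q, H) = Q*Q + (H + 1)²*H = Q² + (1 + H)²*H = Q² + H*(1 + H)²)
1/(j(-9, b(-3, -6)) - 5940) = 1/(((-9)² + (4 - 6*(-6))*(1 + (4 - 6*(-6)))²) - 5940) = 1/((81 + (4 + 36)*(1 + (4 + 36))²) - 5940) = 1/((81 + 40*(1 + 40)²) - 5940) = 1/((81 + 40*41²) - 5940) = 1/((81 + 40*1681) - 5940) = 1/((81 + 67240) - 5940) = 1/(67321 - 5940) = 1/61381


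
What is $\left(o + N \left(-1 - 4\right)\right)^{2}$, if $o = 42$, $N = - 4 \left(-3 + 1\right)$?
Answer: $4$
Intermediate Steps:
$N = 8$ ($N = \left(-4\right) \left(-2\right) = 8$)
$\left(o + N \left(-1 - 4\right)\right)^{2} = \left(42 + 8 \left(-1 - 4\right)\right)^{2} = \left(42 + 8 \left(-5\right)\right)^{2} = \left(42 - 40\right)^{2} = 2^{2} = 4$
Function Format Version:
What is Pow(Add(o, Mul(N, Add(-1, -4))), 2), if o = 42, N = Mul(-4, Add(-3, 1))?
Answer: 4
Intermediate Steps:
N = 8 (N = Mul(-4, -2) = 8)
Pow(Add(o, Mul(N, Add(-1, -4))), 2) = Pow(Add(42, Mul(8, Add(-1, -4))), 2) = Pow(Add(42, Mul(8, -5)), 2) = Pow(Add(42, -40), 2) = Pow(2, 2) = 4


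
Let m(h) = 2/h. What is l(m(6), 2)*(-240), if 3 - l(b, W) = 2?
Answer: -240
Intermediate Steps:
l(b, W) = 1 (l(b, W) = 3 - 1*2 = 3 - 2 = 1)
l(m(6), 2)*(-240) = 1*(-240) = -240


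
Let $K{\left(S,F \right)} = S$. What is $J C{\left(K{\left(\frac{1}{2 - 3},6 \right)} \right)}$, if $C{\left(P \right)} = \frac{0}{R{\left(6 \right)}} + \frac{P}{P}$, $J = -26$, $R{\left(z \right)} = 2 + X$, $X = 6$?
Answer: $-26$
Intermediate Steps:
$R{\left(z \right)} = 8$ ($R{\left(z \right)} = 2 + 6 = 8$)
$C{\left(P \right)} = 1$ ($C{\left(P \right)} = \frac{0}{8} + \frac{P}{P} = 0 \cdot \frac{1}{8} + 1 = 0 + 1 = 1$)
$J C{\left(K{\left(\frac{1}{2 - 3},6 \right)} \right)} = \left(-26\right) 1 = -26$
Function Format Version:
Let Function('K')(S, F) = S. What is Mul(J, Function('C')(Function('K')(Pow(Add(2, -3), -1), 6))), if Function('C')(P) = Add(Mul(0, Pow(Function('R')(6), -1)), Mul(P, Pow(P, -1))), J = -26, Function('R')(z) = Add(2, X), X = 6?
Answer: -26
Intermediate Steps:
Function('R')(z) = 8 (Function('R')(z) = Add(2, 6) = 8)
Function('C')(P) = 1 (Function('C')(P) = Add(Mul(0, Pow(8, -1)), Mul(P, Pow(P, -1))) = Add(Mul(0, Rational(1, 8)), 1) = Add(0, 1) = 1)
Mul(J, Function('C')(Function('K')(Pow(Add(2, -3), -1), 6))) = Mul(-26, 1) = -26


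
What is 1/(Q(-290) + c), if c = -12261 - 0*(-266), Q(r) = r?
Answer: -1/12551 ≈ -7.9675e-5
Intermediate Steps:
c = -12261 (c = -12261 - 1*0 = -12261 + 0 = -12261)
1/(Q(-290) + c) = 1/(-290 - 12261) = 1/(-12551) = -1/12551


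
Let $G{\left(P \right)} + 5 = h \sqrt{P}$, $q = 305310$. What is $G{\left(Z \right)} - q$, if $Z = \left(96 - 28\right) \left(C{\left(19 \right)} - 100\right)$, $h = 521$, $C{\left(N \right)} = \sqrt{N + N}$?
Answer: $-305315 + 1042 i \sqrt{1700 - 17 \sqrt{38}} \approx -3.0532 \cdot 10^{5} + 41618.0 i$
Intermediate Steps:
$C{\left(N \right)} = \sqrt{2} \sqrt{N}$ ($C{\left(N \right)} = \sqrt{2 N} = \sqrt{2} \sqrt{N}$)
$Z = -6800 + 68 \sqrt{38}$ ($Z = \left(96 - 28\right) \left(\sqrt{2} \sqrt{19} - 100\right) = 68 \left(\sqrt{38} - 100\right) = 68 \left(-100 + \sqrt{38}\right) = -6800 + 68 \sqrt{38} \approx -6380.8$)
$G{\left(P \right)} = -5 + 521 \sqrt{P}$
$G{\left(Z \right)} - q = \left(-5 + 521 \sqrt{-6800 + 68 \sqrt{38}}\right) - 305310 = -305315 + 521 \sqrt{-6800 + 68 \sqrt{38}}$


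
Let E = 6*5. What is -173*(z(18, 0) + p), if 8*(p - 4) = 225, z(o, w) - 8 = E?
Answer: -97053/8 ≈ -12132.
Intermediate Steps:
E = 30
z(o, w) = 38 (z(o, w) = 8 + 30 = 38)
p = 257/8 (p = 4 + (⅛)*225 = 4 + 225/8 = 257/8 ≈ 32.125)
-173*(z(18, 0) + p) = -173*(38 + 257/8) = -173*561/8 = -97053/8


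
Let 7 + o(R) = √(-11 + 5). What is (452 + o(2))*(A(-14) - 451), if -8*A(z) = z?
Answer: -799665/4 - 1797*I*√6/4 ≈ -1.9992e+5 - 1100.4*I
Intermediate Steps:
A(z) = -z/8
o(R) = -7 + I*√6 (o(R) = -7 + √(-11 + 5) = -7 + √(-6) = -7 + I*√6)
(452 + o(2))*(A(-14) - 451) = (452 + (-7 + I*√6))*(-⅛*(-14) - 451) = (445 + I*√6)*(7/4 - 451) = (445 + I*√6)*(-1797/4) = -799665/4 - 1797*I*√6/4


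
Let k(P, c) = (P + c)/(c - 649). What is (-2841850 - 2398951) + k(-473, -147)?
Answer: -1042919244/199 ≈ -5.2408e+6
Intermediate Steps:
k(P, c) = (P + c)/(-649 + c)
(-2841850 - 2398951) + k(-473, -147) = (-2841850 - 2398951) + (-473 - 147)/(-649 - 147) = -5240801 - 620/(-796) = -5240801 - 1/796*(-620) = -5240801 + 155/199 = -1042919244/199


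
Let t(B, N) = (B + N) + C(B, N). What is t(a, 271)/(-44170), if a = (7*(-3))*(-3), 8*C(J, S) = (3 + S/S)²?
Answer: -24/3155 ≈ -0.0076070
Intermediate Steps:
C(J, S) = 2 (C(J, S) = (3 + S/S)²/8 = (3 + 1)²/8 = (⅛)*4² = (⅛)*16 = 2)
a = 63 (a = -21*(-3) = 63)
t(B, N) = 2 + B + N (t(B, N) = (B + N) + 2 = 2 + B + N)
t(a, 271)/(-44170) = (2 + 63 + 271)/(-44170) = 336*(-1/44170) = -24/3155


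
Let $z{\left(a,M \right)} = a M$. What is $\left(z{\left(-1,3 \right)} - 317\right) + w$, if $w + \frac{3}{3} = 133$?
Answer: $-188$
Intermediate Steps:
$w = 132$ ($w = -1 + 133 = 132$)
$z{\left(a,M \right)} = M a$
$\left(z{\left(-1,3 \right)} - 317\right) + w = \left(3 \left(-1\right) - 317\right) + 132 = \left(-3 - 317\right) + 132 = -320 + 132 = -188$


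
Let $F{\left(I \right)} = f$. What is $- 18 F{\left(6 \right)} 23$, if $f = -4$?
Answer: $1656$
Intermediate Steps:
$F{\left(I \right)} = -4$
$- 18 F{\left(6 \right)} 23 = \left(-18\right) \left(-4\right) 23 = 72 \cdot 23 = 1656$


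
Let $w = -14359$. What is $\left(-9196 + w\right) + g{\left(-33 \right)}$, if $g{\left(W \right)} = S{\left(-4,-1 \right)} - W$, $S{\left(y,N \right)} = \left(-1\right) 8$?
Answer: $-23530$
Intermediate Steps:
$S{\left(y,N \right)} = -8$
$g{\left(W \right)} = -8 - W$
$\left(-9196 + w\right) + g{\left(-33 \right)} = \left(-9196 - 14359\right) - -25 = -23555 + \left(-8 + 33\right) = -23555 + 25 = -23530$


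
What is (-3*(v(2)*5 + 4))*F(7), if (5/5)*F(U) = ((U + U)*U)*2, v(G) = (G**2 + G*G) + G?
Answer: -31752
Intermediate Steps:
v(G) = G + 2*G**2 (v(G) = (G**2 + G**2) + G = 2*G**2 + G = G + 2*G**2)
F(U) = 4*U**2 (F(U) = ((U + U)*U)*2 = ((2*U)*U)*2 = (2*U**2)*2 = 4*U**2)
(-3*(v(2)*5 + 4))*F(7) = (-3*((2*(1 + 2*2))*5 + 4))*(4*7**2) = (-3*((2*(1 + 4))*5 + 4))*(4*49) = -3*((2*5)*5 + 4)*196 = -3*(10*5 + 4)*196 = -3*(50 + 4)*196 = -3*54*196 = -162*196 = -31752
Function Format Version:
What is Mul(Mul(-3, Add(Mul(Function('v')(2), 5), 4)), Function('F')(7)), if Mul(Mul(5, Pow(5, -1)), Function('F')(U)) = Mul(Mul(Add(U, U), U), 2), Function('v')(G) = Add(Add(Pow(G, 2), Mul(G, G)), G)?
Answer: -31752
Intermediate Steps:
Function('v')(G) = Add(G, Mul(2, Pow(G, 2))) (Function('v')(G) = Add(Add(Pow(G, 2), Pow(G, 2)), G) = Add(Mul(2, Pow(G, 2)), G) = Add(G, Mul(2, Pow(G, 2))))
Function('F')(U) = Mul(4, Pow(U, 2)) (Function('F')(U) = Mul(Mul(Add(U, U), U), 2) = Mul(Mul(Mul(2, U), U), 2) = Mul(Mul(2, Pow(U, 2)), 2) = Mul(4, Pow(U, 2)))
Mul(Mul(-3, Add(Mul(Function('v')(2), 5), 4)), Function('F')(7)) = Mul(Mul(-3, Add(Mul(Mul(2, Add(1, Mul(2, 2))), 5), 4)), Mul(4, Pow(7, 2))) = Mul(Mul(-3, Add(Mul(Mul(2, Add(1, 4)), 5), 4)), Mul(4, 49)) = Mul(Mul(-3, Add(Mul(Mul(2, 5), 5), 4)), 196) = Mul(Mul(-3, Add(Mul(10, 5), 4)), 196) = Mul(Mul(-3, Add(50, 4)), 196) = Mul(Mul(-3, 54), 196) = Mul(-162, 196) = -31752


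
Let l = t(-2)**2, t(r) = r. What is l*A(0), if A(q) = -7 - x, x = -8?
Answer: 4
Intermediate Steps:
A(q) = 1 (A(q) = -7 - 1*(-8) = -7 + 8 = 1)
l = 4 (l = (-2)**2 = 4)
l*A(0) = 4*1 = 4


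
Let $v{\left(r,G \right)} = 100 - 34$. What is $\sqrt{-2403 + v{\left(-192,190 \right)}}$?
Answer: $i \sqrt{2337} \approx 48.343 i$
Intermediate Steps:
$v{\left(r,G \right)} = 66$
$\sqrt{-2403 + v{\left(-192,190 \right)}} = \sqrt{-2403 + 66} = \sqrt{-2337} = i \sqrt{2337}$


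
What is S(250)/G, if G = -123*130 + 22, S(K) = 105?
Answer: -105/15968 ≈ -0.0065757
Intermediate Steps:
G = -15968 (G = -15990 + 22 = -15968)
S(250)/G = 105/(-15968) = 105*(-1/15968) = -105/15968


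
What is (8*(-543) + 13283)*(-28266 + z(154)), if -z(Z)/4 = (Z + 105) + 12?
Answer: -262359650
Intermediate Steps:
z(Z) = -468 - 4*Z (z(Z) = -4*((Z + 105) + 12) = -4*((105 + Z) + 12) = -4*(117 + Z) = -468 - 4*Z)
(8*(-543) + 13283)*(-28266 + z(154)) = (8*(-543) + 13283)*(-28266 + (-468 - 4*154)) = (-4344 + 13283)*(-28266 + (-468 - 616)) = 8939*(-28266 - 1084) = 8939*(-29350) = -262359650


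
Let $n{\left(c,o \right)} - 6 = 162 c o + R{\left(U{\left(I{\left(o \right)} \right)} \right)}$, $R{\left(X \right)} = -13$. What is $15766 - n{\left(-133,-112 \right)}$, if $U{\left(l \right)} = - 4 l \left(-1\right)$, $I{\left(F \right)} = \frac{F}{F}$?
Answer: $-2397379$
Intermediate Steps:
$I{\left(F \right)} = 1$
$U{\left(l \right)} = 4 l$
$n{\left(c,o \right)} = -7 + 162 c o$ ($n{\left(c,o \right)} = 6 + \left(162 c o - 13\right) = 6 + \left(-13 + 162 c o\right) = -7 + 162 c o$)
$15766 - n{\left(-133,-112 \right)} = 15766 - \left(-7 + 162 \left(-133\right) \left(-112\right)\right) = 15766 - \left(-7 + 2413152\right) = 15766 - 2413145 = -2397379$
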